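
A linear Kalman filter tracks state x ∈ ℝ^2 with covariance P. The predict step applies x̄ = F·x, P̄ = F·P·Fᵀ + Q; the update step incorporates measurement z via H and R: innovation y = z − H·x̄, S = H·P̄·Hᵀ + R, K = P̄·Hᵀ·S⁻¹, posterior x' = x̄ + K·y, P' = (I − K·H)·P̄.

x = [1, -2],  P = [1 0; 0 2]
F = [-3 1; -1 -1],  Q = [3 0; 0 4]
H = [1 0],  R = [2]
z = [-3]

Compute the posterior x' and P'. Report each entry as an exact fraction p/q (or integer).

x' = [-13/4, 9/8]
P' = [7/4 1/8; 1/8 111/16]

x̄ = F·x = [-5, 1]
P̄ = F·P·Fᵀ + Q = [14 1; 1 7]
y = z − H·x̄ = [2]
S = H·P̄·Hᵀ + R = [16]
K = P̄·Hᵀ·S⁻¹ = [7/8; 1/16]
x' = x̄ + K·y = [-13/4, 9/8]
P' = (I − K·H)·P̄ = [7/4 1/8; 1/8 111/16]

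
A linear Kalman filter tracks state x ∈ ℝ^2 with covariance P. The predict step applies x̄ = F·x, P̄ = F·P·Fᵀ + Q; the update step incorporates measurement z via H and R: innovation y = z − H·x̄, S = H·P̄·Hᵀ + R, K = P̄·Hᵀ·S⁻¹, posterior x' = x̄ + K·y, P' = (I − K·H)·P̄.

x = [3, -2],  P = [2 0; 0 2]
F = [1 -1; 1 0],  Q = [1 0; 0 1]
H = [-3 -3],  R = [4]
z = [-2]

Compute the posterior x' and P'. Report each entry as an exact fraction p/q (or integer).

x̄ = F·x = [5, 3]
P̄ = F·P·Fᵀ + Q = [5 2; 2 3]
y = z − H·x̄ = [22]
S = H·P̄·Hᵀ + R = [112]
K = P̄·Hᵀ·S⁻¹ = [-3/16; -15/112]
x' = x̄ + K·y = [7/8, 3/56]
P' = (I − K·H)·P̄ = [17/16 -13/16; -13/16 111/112]

x' = [7/8, 3/56]
P' = [17/16 -13/16; -13/16 111/112]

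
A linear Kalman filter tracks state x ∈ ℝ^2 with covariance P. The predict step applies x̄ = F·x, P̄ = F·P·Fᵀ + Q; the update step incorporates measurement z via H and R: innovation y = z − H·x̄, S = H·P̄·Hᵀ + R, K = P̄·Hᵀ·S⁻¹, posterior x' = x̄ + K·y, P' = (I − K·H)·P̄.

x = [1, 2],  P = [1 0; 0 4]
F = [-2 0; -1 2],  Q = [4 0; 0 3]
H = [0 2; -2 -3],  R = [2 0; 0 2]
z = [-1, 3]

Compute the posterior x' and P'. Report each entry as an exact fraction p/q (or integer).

x̄ = F·x = [-2, 3]
P̄ = F·P·Fᵀ + Q = [8 2; 2 20]
y = z − H·x̄ = [-7, 8]
S = H·P̄·Hᵀ + R = [82 -128; -128 238]
K = P̄·Hᵀ·S⁻¹ = [-466/783 -323/783; 332/783 -32/783]
x' = x̄ + K·y = [-296/261, -77/261]
P' = (I − K·H)·P̄ = [1022/783 -466/783; -466/783 332/783]

x' = [-296/261, -77/261]
P' = [1022/783 -466/783; -466/783 332/783]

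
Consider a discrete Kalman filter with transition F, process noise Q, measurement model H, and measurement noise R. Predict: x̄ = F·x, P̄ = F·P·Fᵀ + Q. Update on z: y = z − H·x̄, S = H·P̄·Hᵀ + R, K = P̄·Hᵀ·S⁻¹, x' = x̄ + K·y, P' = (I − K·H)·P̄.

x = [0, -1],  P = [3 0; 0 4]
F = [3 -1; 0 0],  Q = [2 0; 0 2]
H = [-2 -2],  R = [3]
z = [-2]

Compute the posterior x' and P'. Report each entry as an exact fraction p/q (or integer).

x̄ = F·x = [1, 0]
P̄ = F·P·Fᵀ + Q = [33 0; 0 2]
y = z − H·x̄ = [0]
S = H·P̄·Hᵀ + R = [143]
K = P̄·Hᵀ·S⁻¹ = [-6/13; -4/143]
x' = x̄ + K·y = [1, 0]
P' = (I − K·H)·P̄ = [33/13 -24/13; -24/13 270/143]

x' = [1, 0]
P' = [33/13 -24/13; -24/13 270/143]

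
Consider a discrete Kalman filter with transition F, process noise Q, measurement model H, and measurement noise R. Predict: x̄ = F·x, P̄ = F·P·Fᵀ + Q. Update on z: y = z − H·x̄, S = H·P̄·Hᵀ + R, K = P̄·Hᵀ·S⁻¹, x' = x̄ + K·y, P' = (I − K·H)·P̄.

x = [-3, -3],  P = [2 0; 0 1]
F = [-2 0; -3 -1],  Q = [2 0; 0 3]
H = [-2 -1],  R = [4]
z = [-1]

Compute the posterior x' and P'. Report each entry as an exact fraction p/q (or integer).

x' = [-26/57, 155/57]
P' = [58/57 -52/57; -52/57 196/57]

x̄ = F·x = [6, 12]
P̄ = F·P·Fᵀ + Q = [10 12; 12 22]
y = z − H·x̄ = [23]
S = H·P̄·Hᵀ + R = [114]
K = P̄·Hᵀ·S⁻¹ = [-16/57; -23/57]
x' = x̄ + K·y = [-26/57, 155/57]
P' = (I − K·H)·P̄ = [58/57 -52/57; -52/57 196/57]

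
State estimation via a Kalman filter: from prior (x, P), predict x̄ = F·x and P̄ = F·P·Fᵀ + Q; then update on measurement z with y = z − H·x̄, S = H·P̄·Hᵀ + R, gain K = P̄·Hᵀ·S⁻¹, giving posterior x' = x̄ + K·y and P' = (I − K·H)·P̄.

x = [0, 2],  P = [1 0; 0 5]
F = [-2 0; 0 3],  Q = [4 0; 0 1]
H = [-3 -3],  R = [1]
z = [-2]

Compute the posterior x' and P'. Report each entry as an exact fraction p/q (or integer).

x' = [-384/487, 714/487]
P' = [3320/487 -3312/487; -3312/487 3358/487]

x̄ = F·x = [0, 6]
P̄ = F·P·Fᵀ + Q = [8 0; 0 46]
y = z − H·x̄ = [16]
S = H·P̄·Hᵀ + R = [487]
K = P̄·Hᵀ·S⁻¹ = [-24/487; -138/487]
x' = x̄ + K·y = [-384/487, 714/487]
P' = (I − K·H)·P̄ = [3320/487 -3312/487; -3312/487 3358/487]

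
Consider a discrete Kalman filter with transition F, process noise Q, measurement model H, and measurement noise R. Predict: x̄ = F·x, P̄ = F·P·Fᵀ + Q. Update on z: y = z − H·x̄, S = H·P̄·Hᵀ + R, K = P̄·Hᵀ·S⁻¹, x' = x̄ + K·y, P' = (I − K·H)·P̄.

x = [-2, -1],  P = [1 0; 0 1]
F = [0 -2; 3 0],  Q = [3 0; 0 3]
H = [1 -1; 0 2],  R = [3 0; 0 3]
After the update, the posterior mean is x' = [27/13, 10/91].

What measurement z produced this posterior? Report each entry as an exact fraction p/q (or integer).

z = [2, 1]

x̄ = F·x = [2, -6]
P̄ = F·P·Fᵀ + Q = [7 0; 0 12]
S = H·P̄·Hᵀ + R = [22 -24; -24 51]
K = P̄·Hᵀ·S⁻¹ = [17/26 4/13; -6/91 40/91]
x' − x̄ = [1/13, 556/91] = K·y
y = (KᵀK)⁻¹·Kᵀ·(x' − x̄) = [-6, 13]
z = y + H·x̄ = [-6, 13] + [8, -12] = [2, 1]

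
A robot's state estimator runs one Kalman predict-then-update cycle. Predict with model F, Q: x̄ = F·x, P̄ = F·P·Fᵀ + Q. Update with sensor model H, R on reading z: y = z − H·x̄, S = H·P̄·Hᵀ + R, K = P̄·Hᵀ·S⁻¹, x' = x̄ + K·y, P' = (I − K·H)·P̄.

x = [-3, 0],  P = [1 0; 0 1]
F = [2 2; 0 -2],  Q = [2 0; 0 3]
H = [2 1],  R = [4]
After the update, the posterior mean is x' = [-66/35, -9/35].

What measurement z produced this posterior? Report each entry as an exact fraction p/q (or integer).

z = [-3]

x̄ = F·x = [-6, 0]
P̄ = F·P·Fᵀ + Q = [10 -4; -4 7]
S = H·P̄·Hᵀ + R = [35]
K = P̄·Hᵀ·S⁻¹ = [16/35; -1/35]
x' − x̄ = [144/35, -9/35] = K·y
y = (KᵀK)⁻¹·Kᵀ·(x' − x̄) = [9]
z = y + H·x̄ = [9] + [-12] = [-3]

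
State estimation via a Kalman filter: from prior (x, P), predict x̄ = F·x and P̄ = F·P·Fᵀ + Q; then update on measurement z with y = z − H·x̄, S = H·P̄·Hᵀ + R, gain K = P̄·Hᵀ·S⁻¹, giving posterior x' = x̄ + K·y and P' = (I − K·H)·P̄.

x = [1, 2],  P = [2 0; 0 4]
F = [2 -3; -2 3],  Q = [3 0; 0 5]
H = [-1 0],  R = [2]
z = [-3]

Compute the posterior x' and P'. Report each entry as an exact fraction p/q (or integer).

x' = [19/7, -16/7]
P' = [94/49 -88/49; -88/49 465/49]

x̄ = F·x = [-4, 4]
P̄ = F·P·Fᵀ + Q = [47 -44; -44 49]
y = z − H·x̄ = [-7]
S = H·P̄·Hᵀ + R = [49]
K = P̄·Hᵀ·S⁻¹ = [-47/49; 44/49]
x' = x̄ + K·y = [19/7, -16/7]
P' = (I − K·H)·P̄ = [94/49 -88/49; -88/49 465/49]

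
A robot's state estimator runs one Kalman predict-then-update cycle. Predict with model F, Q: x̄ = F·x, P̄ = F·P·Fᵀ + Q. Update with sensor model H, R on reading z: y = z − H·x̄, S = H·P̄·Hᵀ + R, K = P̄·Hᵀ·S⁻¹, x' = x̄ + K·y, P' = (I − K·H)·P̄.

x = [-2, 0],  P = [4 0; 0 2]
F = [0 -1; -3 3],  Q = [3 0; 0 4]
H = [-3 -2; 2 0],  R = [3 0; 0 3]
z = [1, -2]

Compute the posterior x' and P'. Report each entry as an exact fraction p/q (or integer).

x' = [-4241/4748, 2209/2374]
P' = [3093/4748 -2313/2374; -2313/2374 2607/1187]

x̄ = F·x = [0, 6]
P̄ = F·P·Fᵀ + Q = [5 -6; -6 58]
y = z − H·x̄ = [13, -2]
S = H·P̄·Hᵀ + R = [208 -6; -6 23]
K = P̄·Hᵀ·S⁻¹ = [-9/4748 1031/2374; -1163/2374 -771/1187]
x' = x̄ + K·y = [-4241/4748, 2209/2374]
P' = (I − K·H)·P̄ = [3093/4748 -2313/2374; -2313/2374 2607/1187]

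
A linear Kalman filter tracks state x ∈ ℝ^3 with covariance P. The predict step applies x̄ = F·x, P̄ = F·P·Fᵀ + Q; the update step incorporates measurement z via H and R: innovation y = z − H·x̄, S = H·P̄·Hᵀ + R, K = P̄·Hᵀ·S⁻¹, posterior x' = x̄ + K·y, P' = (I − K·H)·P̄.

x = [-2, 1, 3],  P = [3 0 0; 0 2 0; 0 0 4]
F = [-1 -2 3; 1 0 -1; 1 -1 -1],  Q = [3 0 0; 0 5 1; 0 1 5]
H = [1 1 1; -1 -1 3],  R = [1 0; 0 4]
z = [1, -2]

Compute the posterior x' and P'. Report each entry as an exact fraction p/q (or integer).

x' = [799/263, -3176/1841, -691/1841]
P' = [2210/263 -1984/263 -62/263; -1984/263 55059/7364 1285/7364; -62/263 1285/7364 2251/7364]

x̄ = F·x = [9, -5, -6]
P̄ = F·P·Fᵀ + Q = [50 -15 -11; -15 12 8; -11 8 14]
y = z − H·x̄ = [3, 20]
S = H·P̄·Hᵀ + R = [41 4; 4 180]
K = P̄·Hᵀ·S⁻¹ = [164/263 -103/263; 198/1841 1087/7364; 450/1841 1801/7364]
x' = x̄ + K·y = [799/263, -3176/1841, -691/1841]
P' = (I − K·H)·P̄ = [2210/263 -1984/263 -62/263; -1984/263 55059/7364 1285/7364; -62/263 1285/7364 2251/7364]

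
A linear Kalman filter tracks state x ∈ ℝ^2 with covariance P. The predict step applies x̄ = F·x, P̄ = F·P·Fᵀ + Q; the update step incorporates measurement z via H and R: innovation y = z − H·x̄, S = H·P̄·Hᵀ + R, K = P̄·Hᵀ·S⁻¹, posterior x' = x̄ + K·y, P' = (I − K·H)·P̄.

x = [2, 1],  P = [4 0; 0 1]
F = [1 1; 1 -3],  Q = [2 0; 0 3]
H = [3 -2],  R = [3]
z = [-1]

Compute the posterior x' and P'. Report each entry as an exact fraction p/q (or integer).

x̄ = F·x = [3, -1]
P̄ = F·P·Fᵀ + Q = [7 1; 1 16]
y = z − H·x̄ = [-12]
S = H·P̄·Hᵀ + R = [118]
K = P̄·Hᵀ·S⁻¹ = [19/118; -29/118]
x' = x̄ + K·y = [63/59, 115/59]
P' = (I − K·H)·P̄ = [465/118 669/118; 669/118 1047/118]

x' = [63/59, 115/59]
P' = [465/118 669/118; 669/118 1047/118]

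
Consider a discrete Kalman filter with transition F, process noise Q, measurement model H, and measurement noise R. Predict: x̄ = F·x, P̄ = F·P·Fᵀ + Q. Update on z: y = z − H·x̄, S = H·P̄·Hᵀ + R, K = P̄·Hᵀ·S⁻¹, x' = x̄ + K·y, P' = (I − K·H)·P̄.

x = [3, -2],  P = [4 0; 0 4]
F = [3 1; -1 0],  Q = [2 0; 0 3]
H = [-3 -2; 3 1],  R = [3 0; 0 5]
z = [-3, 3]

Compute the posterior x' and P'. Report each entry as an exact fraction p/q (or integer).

x̄ = F·x = [7, -3]
P̄ = F·P·Fᵀ + Q = [42 -12; -12 7]
y = z − H·x̄ = [12, -15]
S = H·P̄·Hᵀ + R = [265 -284; -284 318]
K = P̄·Hᵀ·S⁻¹ = [-30/1807 621/1807; -620/1807 -1437/3614]
x' = x̄ + K·y = [2974/1807, -4167/3614]
P' = (I − K·H)·P̄ = [2040/1807 -3015/1807; -3015/1807 10905/3614]

x' = [2974/1807, -4167/3614]
P' = [2040/1807 -3015/1807; -3015/1807 10905/3614]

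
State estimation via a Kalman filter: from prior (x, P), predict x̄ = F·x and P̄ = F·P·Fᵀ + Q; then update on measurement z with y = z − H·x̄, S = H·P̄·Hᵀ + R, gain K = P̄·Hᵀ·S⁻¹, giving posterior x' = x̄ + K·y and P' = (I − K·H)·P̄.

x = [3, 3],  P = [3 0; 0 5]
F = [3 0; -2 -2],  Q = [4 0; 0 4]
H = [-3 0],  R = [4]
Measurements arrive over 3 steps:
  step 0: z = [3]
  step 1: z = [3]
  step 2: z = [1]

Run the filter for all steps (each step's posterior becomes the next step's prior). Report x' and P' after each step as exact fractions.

step 0: x' = [-243/283, -1776/283], P' = [124/283 -72/283; -72/283 7272/283]
step 1: x' = [-5787/5341, 75102/5341], P' = [2248/5341 -312/5341; -312/5341 568052/5341]
step 2: x' = [-24279/49466, -661026/24733], P' = [10399/24733 -2904/24733; -2904/24733 10636900/24733]

step 0: x̄ = F·x = [9, -12]
step 0: P̄ = F·P·Fᵀ + Q = [31 -18; -18 36]
step 0: y = z − H·x̄ = [30]
step 0: S = H·P̄·Hᵀ + R = [283]
step 0: K = P̄·Hᵀ·S⁻¹ = [-93/283; 54/283]
step 0: x' = x̄ + K·y = [-243/283, -1776/283]
step 0: P' = (I − K·H)·P̄ = [124/283 -72/283; -72/283 7272/283]
step 1: x̄ = F·x = [-729/283, 4038/283]
step 1: P̄ = F·P·Fᵀ + Q = [2248/283 -312/283; -312/283 30140/283]
step 1: y = z − H·x̄ = [-1338/283]
step 1: S = H·P̄·Hᵀ + R = [21364/283]
step 1: K = P̄·Hᵀ·S⁻¹ = [-1686/5341; 234/5341]
step 1: x' = x̄ + K·y = [-5787/5341, 75102/5341]
step 1: P' = (I − K·H)·P̄ = [2248/5341 -312/5341; -312/5341 568052/5341]
step 2: x̄ = F·x = [-17361/5341, -138630/5341]
step 2: P̄ = F·P·Fᵀ + Q = [41596/5341 -11616/5341; -11616/5341 2300068/5341]
step 2: y = z − H·x̄ = [-46742/5341]
step 2: S = H·P̄·Hᵀ + R = [395728/5341]
step 2: K = P̄·Hᵀ·S⁻¹ = [-31197/98932; 2178/24733]
step 2: x' = x̄ + K·y = [-24279/49466, -661026/24733]
step 2: P' = (I − K·H)·P̄ = [10399/24733 -2904/24733; -2904/24733 10636900/24733]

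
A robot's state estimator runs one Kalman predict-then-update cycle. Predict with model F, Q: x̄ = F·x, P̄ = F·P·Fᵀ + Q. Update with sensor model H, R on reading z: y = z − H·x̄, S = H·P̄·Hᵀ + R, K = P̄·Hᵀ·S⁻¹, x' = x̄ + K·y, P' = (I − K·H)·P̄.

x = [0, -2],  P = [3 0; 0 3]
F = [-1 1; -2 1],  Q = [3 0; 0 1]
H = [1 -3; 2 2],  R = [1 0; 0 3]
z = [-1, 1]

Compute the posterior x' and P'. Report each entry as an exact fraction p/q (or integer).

x' = [77/2252, 1603/4504]
P' = [495/1126 171/2252; 171/2252 489/4504]

x̄ = F·x = [-2, -2]
P̄ = F·P·Fᵀ + Q = [9 9; 9 16]
y = z − H·x̄ = [-5, 9]
S = H·P̄·Hᵀ + R = [100 -114; -114 175]
K = P̄·Hᵀ·S⁻¹ = [477/2252 387/1126; -1125/4504 277/2252]
x' = x̄ + K·y = [77/2252, 1603/4504]
P' = (I − K·H)·P̄ = [495/1126 171/2252; 171/2252 489/4504]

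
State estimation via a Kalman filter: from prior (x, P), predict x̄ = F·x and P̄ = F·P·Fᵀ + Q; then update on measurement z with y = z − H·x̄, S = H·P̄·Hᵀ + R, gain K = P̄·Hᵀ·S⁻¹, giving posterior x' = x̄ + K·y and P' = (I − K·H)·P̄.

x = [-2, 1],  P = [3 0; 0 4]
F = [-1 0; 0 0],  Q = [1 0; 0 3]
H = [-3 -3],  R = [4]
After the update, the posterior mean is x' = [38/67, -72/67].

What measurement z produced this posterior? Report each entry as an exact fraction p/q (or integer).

x̄ = F·x = [2, 0]
P̄ = F·P·Fᵀ + Q = [4 0; 0 3]
S = H·P̄·Hᵀ + R = [67]
K = P̄·Hᵀ·S⁻¹ = [-12/67; -9/67]
x' − x̄ = [-96/67, -72/67] = K·y
y = (KᵀK)⁻¹·Kᵀ·(x' − x̄) = [8]
z = y + H·x̄ = [8] + [-6] = [2]

z = [2]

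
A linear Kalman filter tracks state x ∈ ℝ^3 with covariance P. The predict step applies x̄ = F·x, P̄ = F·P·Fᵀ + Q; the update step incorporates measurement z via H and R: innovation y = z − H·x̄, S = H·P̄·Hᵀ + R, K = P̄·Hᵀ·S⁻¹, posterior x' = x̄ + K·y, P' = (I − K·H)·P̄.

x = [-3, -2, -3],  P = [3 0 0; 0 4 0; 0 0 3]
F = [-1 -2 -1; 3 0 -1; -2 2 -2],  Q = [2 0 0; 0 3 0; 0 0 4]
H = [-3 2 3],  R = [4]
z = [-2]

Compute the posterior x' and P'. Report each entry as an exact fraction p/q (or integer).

x' = [1486/187, -930/187, 1976/187]
P' = [2184/187 30/187 2132/187; 30/187 5595/187 -3684/187; 2132/187 -3684/187 4628/187]

x̄ = F·x = [10, -6, 8]
P̄ = F·P·Fᵀ + Q = [24 -6 -4; -6 33 -12; -4 -12 44]
y = z − H·x̄ = [16]
S = H·P̄·Hᵀ + R = [748]
K = P̄·Hᵀ·S⁻¹ = [-24/187; 12/187; 30/187]
x' = x̄ + K·y = [1486/187, -930/187, 1976/187]
P' = (I − K·H)·P̄ = [2184/187 30/187 2132/187; 30/187 5595/187 -3684/187; 2132/187 -3684/187 4628/187]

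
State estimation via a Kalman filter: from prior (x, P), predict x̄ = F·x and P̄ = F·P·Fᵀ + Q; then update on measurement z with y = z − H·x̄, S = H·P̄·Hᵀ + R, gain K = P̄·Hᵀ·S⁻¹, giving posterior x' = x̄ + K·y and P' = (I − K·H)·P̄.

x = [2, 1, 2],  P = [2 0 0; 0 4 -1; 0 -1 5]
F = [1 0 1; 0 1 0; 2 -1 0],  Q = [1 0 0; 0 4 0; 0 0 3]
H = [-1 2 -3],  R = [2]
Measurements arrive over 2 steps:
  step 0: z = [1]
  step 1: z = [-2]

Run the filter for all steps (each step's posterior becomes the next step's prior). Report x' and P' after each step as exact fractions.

step 0: x' = [736/259, 607/259, 81/259], P' = [1447/259 466/259 -155/259; 466/259 1231/259 646/259; -155/259 646/259 521/259]
step 1: x' = [29027/10409, 28397/10409, 16355/10409], P' = [67730/10409 54479/10409 14134/10409; 54479/10409 80820/10409 35309/10409; 14134/10409 35309/10409 2960/1487]

step 0: x̄ = F·x = [4, 1, 3]
step 0: P̄ = F·P·Fᵀ + Q = [8 -1 5; -1 8 -4; 5 -4 15]
step 0: y = z − H·x̄ = [12]
step 0: S = H·P̄·Hᵀ + R = [259]
step 0: K = P̄·Hᵀ·S⁻¹ = [-25/259; 29/259; -58/259]
step 0: x' = x̄ + K·y = [736/259, 607/259, 81/259]
step 0: P' = (I − K·H)·P̄ = [1447/259 466/259 -155/259; 466/259 1231/259 646/259; -155/259 646/259 521/259]
step 1: x̄ = F·x = [817/259, 607/259, 865/259]
step 1: P̄ = F·P·Fᵀ + Q = [1917/259 1112/259 1472/259; 1112/259 2267/259 -299/259; 1472/259 -299/259 5932/259]
step 1: y = z − H·x̄ = [240/37]
step 1: S = H·P̄·Hᵀ + R = [10409/37]
step 1: K = P̄·Hᵀ·S⁻¹ = [-587/10409; 617/10409; -2838/10409]
step 1: x' = x̄ + K·y = [29027/10409, 28397/10409, 16355/10409]
step 1: P' = (I − K·H)·P̄ = [67730/10409 54479/10409 14134/10409; 54479/10409 80820/10409 35309/10409; 14134/10409 35309/10409 2960/1487]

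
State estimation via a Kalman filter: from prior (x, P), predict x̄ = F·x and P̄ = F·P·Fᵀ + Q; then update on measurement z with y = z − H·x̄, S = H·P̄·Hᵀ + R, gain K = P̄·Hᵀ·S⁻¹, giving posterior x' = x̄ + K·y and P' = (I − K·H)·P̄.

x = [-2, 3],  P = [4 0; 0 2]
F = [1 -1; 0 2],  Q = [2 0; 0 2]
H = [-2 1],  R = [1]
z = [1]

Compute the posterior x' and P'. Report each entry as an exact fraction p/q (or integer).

x̄ = F·x = [-5, 6]
P̄ = F·P·Fᵀ + Q = [8 -4; -4 10]
y = z − H·x̄ = [-15]
S = H·P̄·Hᵀ + R = [59]
K = P̄·Hᵀ·S⁻¹ = [-20/59; 18/59]
x' = x̄ + K·y = [5/59, 84/59]
P' = (I − K·H)·P̄ = [72/59 124/59; 124/59 266/59]

x' = [5/59, 84/59]
P' = [72/59 124/59; 124/59 266/59]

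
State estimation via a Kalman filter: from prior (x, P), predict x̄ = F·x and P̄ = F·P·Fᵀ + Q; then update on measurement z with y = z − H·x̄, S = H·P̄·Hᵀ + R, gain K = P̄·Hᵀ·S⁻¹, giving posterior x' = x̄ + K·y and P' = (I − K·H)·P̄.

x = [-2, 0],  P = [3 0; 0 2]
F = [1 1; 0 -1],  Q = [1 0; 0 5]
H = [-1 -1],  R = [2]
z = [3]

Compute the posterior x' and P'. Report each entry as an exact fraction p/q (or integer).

x̄ = F·x = [-2, 0]
P̄ = F·P·Fᵀ + Q = [6 -2; -2 7]
y = z − H·x̄ = [1]
S = H·P̄·Hᵀ + R = [11]
K = P̄·Hᵀ·S⁻¹ = [-4/11; -5/11]
x' = x̄ + K·y = [-26/11, -5/11]
P' = (I − K·H)·P̄ = [50/11 -42/11; -42/11 52/11]

x' = [-26/11, -5/11]
P' = [50/11 -42/11; -42/11 52/11]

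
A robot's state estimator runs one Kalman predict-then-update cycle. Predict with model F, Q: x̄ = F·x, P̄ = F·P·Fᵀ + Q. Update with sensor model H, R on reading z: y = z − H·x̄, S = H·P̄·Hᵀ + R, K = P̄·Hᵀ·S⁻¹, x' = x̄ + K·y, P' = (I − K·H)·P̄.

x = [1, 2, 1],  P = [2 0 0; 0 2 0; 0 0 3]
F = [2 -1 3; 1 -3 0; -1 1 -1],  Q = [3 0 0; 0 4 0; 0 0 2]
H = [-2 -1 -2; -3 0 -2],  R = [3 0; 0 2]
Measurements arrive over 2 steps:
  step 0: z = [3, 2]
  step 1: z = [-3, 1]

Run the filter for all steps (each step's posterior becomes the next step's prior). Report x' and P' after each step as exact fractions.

step 0: x̄ = F·x = [3, -5, 0]
step 0: P̄ = F·P·Fᵀ + Q = [40 10 -15; 10 24 -8; -15 -8 9]
step 0: y = z − H·x̄ = [4, 11]
step 0: S = H·P̄·Hᵀ + R = [111 140; 140 218]
step 0: K = P̄·Hᵀ·S⁻¹ = [-240/2299 -795/2299; -2072/2299 1183/2299; 290/2299 197/4598]
step 0: x' = x̄ + K·y = [-2808/2299, -6770/2299, 4487/4598]
step 0: P' = (I − K·H)·P̄ = [6010/2299 5140/2299 -8220/2299; 5140/2299 13722/2299 -8893/2299; -8220/2299 -8893/2299 24463/4598]
step 1: x̄ = F·x = [15769/4598, 17502/2299, -12411/4598]
step 1: P̄ = F·P·Fᵀ + Q = [177801/4598 72583/2299 -82977/4598; 72583/2299 107864/2299 -45075/2299; -82977/4598 -45075/2299 55255/4598]
step 1: y = z − H·x̄ = [13963/2299, 27083/4598]
step 1: S = H·P̄·Hᵀ + R = [358997/2299 356627/2299; 356627/2299 834701/4598]
step 1: K = P̄·Hᵀ·S⁻¹ = [-164392/856507 -236575/856507; -19550066/19699661 10682686/19699661; 4958270/19699661 -969999/19699661]
step 1: x' = x̄ + K·y = [545517/856507, 94156367/19699661, -28773016/19699661]
step 1: P' = (I − K·H)·P̄ = [2243978/856507 2264004/856507 -3129392/856507; 2264004/856507 132087662/19699661 -88790824/19699661; -3129392/856507 -88790824/19699661 108934023/19699661]

step 0: x' = [-2808/2299, -6770/2299, 4487/4598], P' = [6010/2299 5140/2299 -8220/2299; 5140/2299 13722/2299 -8893/2299; -8220/2299 -8893/2299 24463/4598]
step 1: x' = [545517/856507, 94156367/19699661, -28773016/19699661], P' = [2243978/856507 2264004/856507 -3129392/856507; 2264004/856507 132087662/19699661 -88790824/19699661; -3129392/856507 -88790824/19699661 108934023/19699661]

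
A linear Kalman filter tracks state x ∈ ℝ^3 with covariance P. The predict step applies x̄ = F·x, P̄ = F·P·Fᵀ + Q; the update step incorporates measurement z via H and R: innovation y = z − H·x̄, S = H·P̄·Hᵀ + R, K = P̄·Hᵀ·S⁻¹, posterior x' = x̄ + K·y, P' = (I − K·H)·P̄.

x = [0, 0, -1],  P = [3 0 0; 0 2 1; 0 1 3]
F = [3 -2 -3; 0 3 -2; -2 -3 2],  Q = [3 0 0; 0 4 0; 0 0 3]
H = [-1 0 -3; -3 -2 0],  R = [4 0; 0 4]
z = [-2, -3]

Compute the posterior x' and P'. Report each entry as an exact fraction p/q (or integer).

x̄ = F·x = [3, 2, -2]
P̄ = F·P·Fᵀ + Q = [77 1 -19; 1 22 -18; -19 -18 33]
y = z − H·x̄ = [-5, 10]
S = H·P̄·Hᵀ + R = [264 -46; -46 797]
K = P̄·Hᵀ·S⁻¹ = [-13329/104146 -15608/52073; 40079/208292 -4985/104146; -29741/104146 5218/52073]
x' = x̄ + K·y = [66923/104146, 116489/208292, 44773/104146]
P' = (I − K·H)·P̄ = [239667/52073 -656569/104146 -71003/52073; -656569/104146 1989647/208292 192137/104146; -71003/52073 192137/104146 43495/52073]

x' = [66923/104146, 116489/208292, 44773/104146]
P' = [239667/52073 -656569/104146 -71003/52073; -656569/104146 1989647/208292 192137/104146; -71003/52073 192137/104146 43495/52073]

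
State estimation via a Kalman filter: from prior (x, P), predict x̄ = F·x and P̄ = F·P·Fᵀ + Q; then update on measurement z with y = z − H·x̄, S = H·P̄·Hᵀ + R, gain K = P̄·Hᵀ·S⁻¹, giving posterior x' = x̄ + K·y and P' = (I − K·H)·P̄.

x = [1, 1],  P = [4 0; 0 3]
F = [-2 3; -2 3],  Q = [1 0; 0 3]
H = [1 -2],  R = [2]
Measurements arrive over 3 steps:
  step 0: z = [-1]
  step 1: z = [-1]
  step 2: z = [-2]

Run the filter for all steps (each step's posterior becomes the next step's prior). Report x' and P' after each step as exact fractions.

step 0: x' = [1, 1], P' = [394/29 218/29; 218/29 267/58]
step 1: x' = [1, 1], P' = [6626/1193 3578/1193; 3578/1193 2460/1193]
step 2: x' = [28118/23603, 36469/23603], P' = [119446/23603 64238/23603; 64238/23603 44985/23603]

step 0: x̄ = F·x = [1, 1]
step 0: P̄ = F·P·Fᵀ + Q = [44 43; 43 46]
step 0: y = z − H·x̄ = [0]
step 0: S = H·P̄·Hᵀ + R = [58]
step 0: K = P̄·Hᵀ·S⁻¹ = [-21/29; -49/58]
step 0: x' = x̄ + K·y = [1, 1]
step 0: P' = (I − K·H)·P̄ = [394/29 218/29; 218/29 267/58]
step 1: x̄ = F·x = [1, 1]
step 1: P̄ = F·P·Fᵀ + Q = [381/58 323/58; 323/58 497/58]
step 1: y = z − H·x̄ = [0]
step 1: S = H·P̄·Hᵀ + R = [1193/58]
step 1: K = P̄·Hᵀ·S⁻¹ = [-265/1193; -671/1193]
step 1: x' = x̄ + K·y = [1, 1]
step 1: P' = (I − K·H)·P̄ = [6626/1193 3578/1193; 3578/1193 2460/1193]
step 2: x̄ = F·x = [1, 1]
step 2: P̄ = F·P·Fᵀ + Q = [6901/1193 5708/1193; 5708/1193 9287/1193]
step 2: y = z − H·x̄ = [-1]
step 2: S = H·P̄·Hᵀ + R = [23603/1193]
step 2: K = P̄·Hᵀ·S⁻¹ = [-4515/23603; -12866/23603]
step 2: x' = x̄ + K·y = [28118/23603, 36469/23603]
step 2: P' = (I − K·H)·P̄ = [119446/23603 64238/23603; 64238/23603 44985/23603]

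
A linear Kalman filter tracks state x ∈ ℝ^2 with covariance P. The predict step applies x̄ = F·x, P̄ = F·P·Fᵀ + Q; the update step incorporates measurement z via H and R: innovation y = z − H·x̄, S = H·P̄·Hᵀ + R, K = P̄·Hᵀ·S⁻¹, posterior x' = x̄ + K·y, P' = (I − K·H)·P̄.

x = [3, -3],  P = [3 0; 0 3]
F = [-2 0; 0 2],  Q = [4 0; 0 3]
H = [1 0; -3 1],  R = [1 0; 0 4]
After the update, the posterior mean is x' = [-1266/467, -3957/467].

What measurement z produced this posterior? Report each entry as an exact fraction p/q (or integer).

z = [-3, -1]

x̄ = F·x = [-6, -6]
P̄ = F·P·Fᵀ + Q = [16 0; 0 15]
S = H·P̄·Hᵀ + R = [17 -48; -48 163]
K = P̄·Hᵀ·S⁻¹ = [304/467 -48/467; 720/467 255/467]
x' − x̄ = [1536/467, -1155/467] = K·y
y = (KᵀK)⁻¹·Kᵀ·(x' − x̄) = [3, -13]
z = y + H·x̄ = [3, -13] + [-6, 12] = [-3, -1]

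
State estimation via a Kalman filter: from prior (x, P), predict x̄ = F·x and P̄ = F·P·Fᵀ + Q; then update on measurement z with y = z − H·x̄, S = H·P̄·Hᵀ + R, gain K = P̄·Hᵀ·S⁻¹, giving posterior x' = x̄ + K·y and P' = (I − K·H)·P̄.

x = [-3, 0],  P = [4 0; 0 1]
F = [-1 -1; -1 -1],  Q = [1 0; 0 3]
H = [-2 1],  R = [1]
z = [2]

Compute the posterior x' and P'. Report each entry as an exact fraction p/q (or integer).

x̄ = F·x = [3, 3]
P̄ = F·P·Fᵀ + Q = [6 5; 5 8]
y = z − H·x̄ = [5]
S = H·P̄·Hᵀ + R = [13]
K = P̄·Hᵀ·S⁻¹ = [-7/13; -2/13]
x' = x̄ + K·y = [4/13, 29/13]
P' = (I − K·H)·P̄ = [29/13 51/13; 51/13 100/13]

x' = [4/13, 29/13]
P' = [29/13 51/13; 51/13 100/13]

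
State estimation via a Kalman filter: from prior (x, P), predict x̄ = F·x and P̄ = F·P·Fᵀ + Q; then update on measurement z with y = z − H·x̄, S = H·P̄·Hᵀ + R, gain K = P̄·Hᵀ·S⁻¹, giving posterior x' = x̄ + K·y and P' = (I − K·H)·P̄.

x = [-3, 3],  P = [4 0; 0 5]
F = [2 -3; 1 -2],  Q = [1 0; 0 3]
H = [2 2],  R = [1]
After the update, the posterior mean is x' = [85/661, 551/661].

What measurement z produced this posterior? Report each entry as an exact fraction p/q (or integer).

x̄ = F·x = [-15, -9]
P̄ = F·P·Fᵀ + Q = [62 38; 38 27]
S = H·P̄·Hᵀ + R = [661]
K = P̄·Hᵀ·S⁻¹ = [200/661; 130/661]
x' − x̄ = [10000/661, 6500/661] = K·y
y = (KᵀK)⁻¹·Kᵀ·(x' − x̄) = [50]
z = y + H·x̄ = [50] + [-48] = [2]

z = [2]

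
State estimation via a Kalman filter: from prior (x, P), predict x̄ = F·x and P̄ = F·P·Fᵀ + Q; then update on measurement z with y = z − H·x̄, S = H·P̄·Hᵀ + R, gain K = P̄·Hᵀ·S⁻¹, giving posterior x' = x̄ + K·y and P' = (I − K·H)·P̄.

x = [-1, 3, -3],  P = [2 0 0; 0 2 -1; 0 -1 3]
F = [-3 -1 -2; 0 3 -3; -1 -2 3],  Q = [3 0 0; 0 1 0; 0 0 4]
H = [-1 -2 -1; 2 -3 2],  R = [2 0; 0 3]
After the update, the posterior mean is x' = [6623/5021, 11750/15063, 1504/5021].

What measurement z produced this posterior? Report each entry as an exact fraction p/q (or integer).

z = [-3, 1]

x̄ = F·x = [6, 18, -14]
P̄ = F·P·Fᵀ + Q = [31 15 -9; 15 64 -54; -9 -54 53]
S = H·P̄·Hᵀ + R = [168 291; 291 1311]
K = P̄·Hᵀ·S⁻¹ = [-22627/45189 4988/45189; -12703/45189 -6487/45189; 3718/45189 7792/45189]
x' − x̄ = [-23503/5021, -259384/15063, 71798/5021] = K·y
y = (KᵀK)⁻¹·Kᵀ·(x' − x̄) = [25, 71]
z = y + H·x̄ = [25, 71] + [-28, -70] = [-3, 1]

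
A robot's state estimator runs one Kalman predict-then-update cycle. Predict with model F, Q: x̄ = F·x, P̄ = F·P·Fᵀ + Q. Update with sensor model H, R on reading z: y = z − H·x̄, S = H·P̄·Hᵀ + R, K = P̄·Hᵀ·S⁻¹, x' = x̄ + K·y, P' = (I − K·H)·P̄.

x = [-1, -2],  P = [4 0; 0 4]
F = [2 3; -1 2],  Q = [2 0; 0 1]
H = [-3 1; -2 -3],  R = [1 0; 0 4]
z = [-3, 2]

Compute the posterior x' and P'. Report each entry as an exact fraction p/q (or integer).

x̄ = F·x = [-8, -3]
P̄ = F·P·Fᵀ + Q = [54 16; 16 21]
y = z − H·x̄ = [-24, -23]
S = H·P̄·Hᵀ + R = [412 373; 373 601]
K = P̄·Hᵀ·S⁻¹ = [-29558/108483 -9814/108483; 19208/108483 -29069/108483]
x' = x̄ + K·y = [67250/108483, -117854/108483]
P' = (I − K·H)·P̄ = [11630/108483 5332/108483; 5332/108483 35204/108483]

x' = [67250/108483, -117854/108483]
P' = [11630/108483 5332/108483; 5332/108483 35204/108483]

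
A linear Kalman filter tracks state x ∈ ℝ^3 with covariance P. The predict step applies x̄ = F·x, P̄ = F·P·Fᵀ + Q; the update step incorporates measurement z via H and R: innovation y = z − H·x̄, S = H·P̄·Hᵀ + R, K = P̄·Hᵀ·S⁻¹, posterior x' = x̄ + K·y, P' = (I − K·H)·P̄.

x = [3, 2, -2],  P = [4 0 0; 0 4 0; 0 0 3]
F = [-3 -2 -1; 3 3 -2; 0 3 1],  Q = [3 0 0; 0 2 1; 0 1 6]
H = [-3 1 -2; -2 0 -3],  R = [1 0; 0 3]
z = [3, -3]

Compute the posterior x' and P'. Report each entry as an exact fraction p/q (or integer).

x' = [77589/130616, 797519/130616, 81807/130616]
P' = [628647/130616 951045/130616 -444891/130616; 951045/130616 1724575/130616 -591553/130616; -444891/130616 -591553/130616 356663/130616]

x̄ = F·x = [-11, 19, 4]
P̄ = F·P·Fᵀ + Q = [58 -54 -27; -54 86 31; -27 31 45]
y = z − H·x̄ = [-41, -13]
S = H·P̄·Hᵀ + R = [665 282; 282 316]
K = P̄·Hᵀ·S⁻¹ = [-22557/65308 25793/130616; 27273/65308 -42477/130616; 14897/65308 -60069/130616]
x' = x̄ + K·y = [77589/130616, 797519/130616, 81807/130616]
P' = (I − K·H)·P̄ = [628647/130616 951045/130616 -444891/130616; 951045/130616 1724575/130616 -591553/130616; -444891/130616 -591553/130616 356663/130616]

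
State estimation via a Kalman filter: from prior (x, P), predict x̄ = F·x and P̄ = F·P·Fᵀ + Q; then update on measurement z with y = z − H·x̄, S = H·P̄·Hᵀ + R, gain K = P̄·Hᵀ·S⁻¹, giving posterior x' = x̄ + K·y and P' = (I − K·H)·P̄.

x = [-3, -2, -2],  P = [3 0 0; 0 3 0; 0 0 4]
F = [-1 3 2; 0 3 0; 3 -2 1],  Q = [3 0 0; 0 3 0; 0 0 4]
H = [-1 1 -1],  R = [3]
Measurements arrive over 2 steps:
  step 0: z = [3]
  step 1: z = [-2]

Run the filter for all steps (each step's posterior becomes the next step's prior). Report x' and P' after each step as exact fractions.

step 0: x̄ = F·x = [-7, -6, -7]
step 0: P̄ = F·P·Fᵀ + Q = [49 27 -19; 27 30 -18; -19 -18 47]
step 0: y = z − H·x̄ = [-5]
step 0: S = H·P̄·Hᵀ + R = [73]
step 0: K = P̄·Hᵀ·S⁻¹ = [-3/73; 21/73; -46/73]
step 0: x' = x̄ + K·y = [-496/73, -543/73, -281/73]
step 0: P' = (I − K·H)·P̄ = [3568/73 2034/73 -1525/73; 2034/73 1749/73 -348/73; -1525/73 -348/73 1315/73]
step 1: x̄ = F·x = [-1695/73, -1629/73, -683/73]
step 1: P̄ = F·P·Fᵀ + Q = [14508/73 7551/73 -3471/73; 7551/73 15960/73 6768/73; -3471/73 6768/73 8549/73]
step 1: y = z − H·x̄ = [-895/73]
step 1: S = H·P̄·Hᵀ + R = [3656/73]
step 1: K = P̄·Hᵀ·S⁻¹ = [-1743/1828; 1641/3656; 845/1828]
step 1: x' = x̄ + K·y = [-21075/1828, -101703/3656, -27463/1828]
step 1: P' = (I − K·H)·P̄ = [140031/914 228267/1828 -23283/914; 228267/1828 762423/3656 150483/1828; -23283/914 150483/1828 97257/914]

step 0: x' = [-496/73, -543/73, -281/73], P' = [3568/73 2034/73 -1525/73; 2034/73 1749/73 -348/73; -1525/73 -348/73 1315/73]
step 1: x' = [-21075/1828, -101703/3656, -27463/1828], P' = [140031/914 228267/1828 -23283/914; 228267/1828 762423/3656 150483/1828; -23283/914 150483/1828 97257/914]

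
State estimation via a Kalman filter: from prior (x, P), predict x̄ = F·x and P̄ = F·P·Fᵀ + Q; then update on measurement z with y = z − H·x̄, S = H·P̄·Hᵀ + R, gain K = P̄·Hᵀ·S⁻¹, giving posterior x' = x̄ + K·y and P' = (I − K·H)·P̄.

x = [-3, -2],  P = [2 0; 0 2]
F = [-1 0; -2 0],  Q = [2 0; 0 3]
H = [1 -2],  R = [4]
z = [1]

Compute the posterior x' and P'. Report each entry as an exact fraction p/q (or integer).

x̄ = F·x = [3, 6]
P̄ = F·P·Fᵀ + Q = [4 4; 4 11]
y = z − H·x̄ = [10]
S = H·P̄·Hᵀ + R = [36]
K = P̄·Hᵀ·S⁻¹ = [-1/9; -1/2]
x' = x̄ + K·y = [17/9, 1]
P' = (I − K·H)·P̄ = [32/9 2; 2 2]

x' = [17/9, 1]
P' = [32/9 2; 2 2]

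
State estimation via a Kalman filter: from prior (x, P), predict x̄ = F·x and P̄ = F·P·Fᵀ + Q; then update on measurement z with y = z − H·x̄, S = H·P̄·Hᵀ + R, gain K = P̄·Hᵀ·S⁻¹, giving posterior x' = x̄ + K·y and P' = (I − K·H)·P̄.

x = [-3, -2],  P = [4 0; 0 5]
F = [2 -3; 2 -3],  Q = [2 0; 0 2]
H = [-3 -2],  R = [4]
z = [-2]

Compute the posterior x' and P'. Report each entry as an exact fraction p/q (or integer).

x' = [2/5, 618/1555]
P' = [4/5 -4/5; -4/5 2484/1555]

x̄ = F·x = [0, 0]
P̄ = F·P·Fᵀ + Q = [63 61; 61 63]
y = z − H·x̄ = [-2]
S = H·P̄·Hᵀ + R = [1555]
K = P̄·Hᵀ·S⁻¹ = [-1/5; -309/1555]
x' = x̄ + K·y = [2/5, 618/1555]
P' = (I − K·H)·P̄ = [4/5 -4/5; -4/5 2484/1555]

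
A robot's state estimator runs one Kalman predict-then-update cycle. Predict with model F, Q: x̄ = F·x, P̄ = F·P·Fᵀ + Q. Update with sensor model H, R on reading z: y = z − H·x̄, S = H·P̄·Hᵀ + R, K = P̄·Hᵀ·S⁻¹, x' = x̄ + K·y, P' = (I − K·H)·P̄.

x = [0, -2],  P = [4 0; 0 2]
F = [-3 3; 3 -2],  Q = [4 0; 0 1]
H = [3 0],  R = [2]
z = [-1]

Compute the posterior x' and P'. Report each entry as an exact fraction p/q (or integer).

x̄ = F·x = [-6, 4]
P̄ = F·P·Fᵀ + Q = [58 -48; -48 45]
y = z − H·x̄ = [17]
S = H·P̄·Hᵀ + R = [524]
K = P̄·Hᵀ·S⁻¹ = [87/262; -36/131]
x' = x̄ + K·y = [-93/262, -88/131]
P' = (I − K·H)·P̄ = [29/131 -24/131; -24/131 711/131]

x' = [-93/262, -88/131]
P' = [29/131 -24/131; -24/131 711/131]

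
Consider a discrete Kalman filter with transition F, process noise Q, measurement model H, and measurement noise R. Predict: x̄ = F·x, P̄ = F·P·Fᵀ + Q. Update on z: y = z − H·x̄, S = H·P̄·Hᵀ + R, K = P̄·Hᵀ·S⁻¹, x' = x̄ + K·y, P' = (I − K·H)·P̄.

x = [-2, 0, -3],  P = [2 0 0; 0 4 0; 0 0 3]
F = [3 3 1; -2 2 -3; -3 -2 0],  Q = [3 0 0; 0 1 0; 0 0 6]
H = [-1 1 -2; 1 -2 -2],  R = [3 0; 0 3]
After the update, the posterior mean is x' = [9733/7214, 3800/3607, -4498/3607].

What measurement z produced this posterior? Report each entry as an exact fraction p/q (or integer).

z = [2, 2]

x̄ = F·x = [-9, 13, 6]
P̄ = F·P·Fᵀ + Q = [60 3 -42; 3 52 -4; -42 -4 40]
S = H·P̄·Hᵀ + R = [117 -3; -3 555]
K = P̄·Hᵀ·S⁻¹ = [1711/7214 1803/7214; 1742/3607 -595/3607; -1314/3607 -748/3607]
x' − x̄ = [74659/7214, -43091/3607, -26140/3607] = K·y
y = (KᵀK)⁻¹·Kᵀ·(x' − x̄) = [-8, 49]
z = y + H·x̄ = [-8, 49] + [10, -47] = [2, 2]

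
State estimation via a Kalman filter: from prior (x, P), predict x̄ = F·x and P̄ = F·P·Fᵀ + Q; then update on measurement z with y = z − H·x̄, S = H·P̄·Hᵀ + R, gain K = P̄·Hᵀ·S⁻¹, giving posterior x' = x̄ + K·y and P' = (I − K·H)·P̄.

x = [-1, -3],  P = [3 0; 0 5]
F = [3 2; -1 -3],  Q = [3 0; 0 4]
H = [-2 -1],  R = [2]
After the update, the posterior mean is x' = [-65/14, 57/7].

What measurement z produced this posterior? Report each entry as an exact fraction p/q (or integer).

x̄ = F·x = [-9, 10]
P̄ = F·P·Fᵀ + Q = [50 -39; -39 52]
S = H·P̄·Hᵀ + R = [98]
K = P̄·Hᵀ·S⁻¹ = [-61/98; 13/49]
x' − x̄ = [61/14, -13/7] = K·y
y = (KᵀK)⁻¹·Kᵀ·(x' − x̄) = [-7]
z = y + H·x̄ = [-7] + [8] = [1]

z = [1]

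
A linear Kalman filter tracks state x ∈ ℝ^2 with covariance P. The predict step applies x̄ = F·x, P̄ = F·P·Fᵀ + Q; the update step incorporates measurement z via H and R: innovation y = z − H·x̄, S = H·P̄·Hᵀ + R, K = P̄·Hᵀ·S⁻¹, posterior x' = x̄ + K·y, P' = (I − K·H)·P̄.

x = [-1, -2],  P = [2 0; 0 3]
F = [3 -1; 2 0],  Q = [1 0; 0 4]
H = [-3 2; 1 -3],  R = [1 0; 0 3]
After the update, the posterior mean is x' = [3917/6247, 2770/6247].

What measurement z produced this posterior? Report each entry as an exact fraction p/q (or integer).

x̄ = F·x = [-1, -2]
P̄ = F·P·Fᵀ + Q = [22 12; 12 12]
S = H·P̄·Hᵀ + R = [103 -6; -6 61]
K = P̄·Hᵀ·S⁻¹ = [-2646/6247 -1694/6247; -876/6247 -2544/6247]
x' − x̄ = [10164/6247, 15264/6247] = K·y
y = (KᵀK)⁻¹·Kᵀ·(x' − x̄) = [0, -6]
z = y + H·x̄ = [0, -6] + [-1, 5] = [-1, -1]

z = [-1, -1]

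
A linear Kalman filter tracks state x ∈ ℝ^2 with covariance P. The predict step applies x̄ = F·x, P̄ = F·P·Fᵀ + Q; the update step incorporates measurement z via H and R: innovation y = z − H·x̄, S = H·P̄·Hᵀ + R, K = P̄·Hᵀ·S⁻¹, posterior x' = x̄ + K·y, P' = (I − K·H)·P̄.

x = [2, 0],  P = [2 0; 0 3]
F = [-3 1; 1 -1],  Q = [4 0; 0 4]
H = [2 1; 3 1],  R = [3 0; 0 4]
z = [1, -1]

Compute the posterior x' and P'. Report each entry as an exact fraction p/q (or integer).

x' = [-289/494, 601/494]
P' = [327/247 -639/247; -639/247 1575/247]

x̄ = F·x = [-6, 2]
P̄ = F·P·Fᵀ + Q = [25 -9; -9 9]
y = z − H·x̄ = [11, 15]
S = H·P̄·Hᵀ + R = [76 114; 114 184]
K = P̄·Hᵀ·S⁻¹ = [5/247 9/26; 99/247 -9/26]
x' = x̄ + K·y = [-289/494, 601/494]
P' = (I − K·H)·P̄ = [327/247 -639/247; -639/247 1575/247]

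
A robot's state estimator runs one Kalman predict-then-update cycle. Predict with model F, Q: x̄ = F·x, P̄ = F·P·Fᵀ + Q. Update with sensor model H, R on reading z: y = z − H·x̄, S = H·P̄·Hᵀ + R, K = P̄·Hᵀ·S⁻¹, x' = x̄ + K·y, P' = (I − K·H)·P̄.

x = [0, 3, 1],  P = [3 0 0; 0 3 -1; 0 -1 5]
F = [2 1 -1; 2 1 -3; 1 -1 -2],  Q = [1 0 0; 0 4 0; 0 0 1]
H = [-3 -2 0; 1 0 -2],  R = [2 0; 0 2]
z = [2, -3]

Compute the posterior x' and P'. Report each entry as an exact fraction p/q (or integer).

x̄ = F·x = [2, 0, -5]
P̄ = F·P·Fᵀ + Q = [23 34 14; 34 70 32; 14 32 23]
y = z − H·x̄ = [8, -15]
S = H·P̄·Hᵀ + R = [897 75; 75 61]
K = P̄·Hᵀ·S⁻¹ = [-3991/24546 965/8182; -3128/12273 -730/4091; -2033/24546 -3459/8182]
x' = x̄ + K·y = [-26261/24546, 7826/12273, 16661/24546]
P' = (I − K·H)·P̄ = [16133/12273 -22204/12273 6619/12273; -22204/12273 36434/12273 -8912/12273; 6619/12273 -8912/12273 8498/12273]

x' = [-26261/24546, 7826/12273, 16661/24546]
P' = [16133/12273 -22204/12273 6619/12273; -22204/12273 36434/12273 -8912/12273; 6619/12273 -8912/12273 8498/12273]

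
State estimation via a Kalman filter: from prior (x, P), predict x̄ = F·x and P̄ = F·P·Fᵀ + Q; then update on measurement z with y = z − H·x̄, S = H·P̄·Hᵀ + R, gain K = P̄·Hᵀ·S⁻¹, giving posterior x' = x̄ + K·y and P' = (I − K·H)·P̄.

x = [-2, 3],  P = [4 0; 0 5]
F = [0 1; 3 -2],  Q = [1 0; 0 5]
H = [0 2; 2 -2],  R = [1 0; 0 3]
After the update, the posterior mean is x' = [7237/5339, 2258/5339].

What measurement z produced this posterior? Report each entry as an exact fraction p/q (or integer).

x̄ = F·x = [3, -12]
P̄ = F·P·Fᵀ + Q = [6 -10; -10 61]
S = H·P̄·Hᵀ + R = [245 -284; -284 351]
K = P̄·Hᵀ·S⁻¹ = [2068/5339 2160/5339; 2494/5339 -142/5339]
x' − x̄ = [-8780/5339, 66326/5339] = K·y
y = (KᵀK)⁻¹·Kᵀ·(x' − x̄) = [25, -28]
z = y + H·x̄ = [25, -28] + [-24, 30] = [1, 2]

z = [1, 2]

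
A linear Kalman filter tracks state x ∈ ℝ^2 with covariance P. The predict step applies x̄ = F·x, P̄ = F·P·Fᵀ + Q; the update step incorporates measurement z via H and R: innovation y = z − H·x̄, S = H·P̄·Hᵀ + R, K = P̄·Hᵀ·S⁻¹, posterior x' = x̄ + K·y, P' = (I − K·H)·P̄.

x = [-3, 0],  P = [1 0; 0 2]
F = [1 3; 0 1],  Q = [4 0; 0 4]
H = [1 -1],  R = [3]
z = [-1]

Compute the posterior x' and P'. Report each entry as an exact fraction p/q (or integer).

x̄ = F·x = [-3, 0]
P̄ = F·P·Fᵀ + Q = [23 6; 6 6]
y = z − H·x̄ = [2]
S = H·P̄·Hᵀ + R = [20]
K = P̄·Hᵀ·S⁻¹ = [17/20; 0]
x' = x̄ + K·y = [-13/10, 0]
P' = (I − K·H)·P̄ = [171/20 6; 6 6]

x' = [-13/10, 0]
P' = [171/20 6; 6 6]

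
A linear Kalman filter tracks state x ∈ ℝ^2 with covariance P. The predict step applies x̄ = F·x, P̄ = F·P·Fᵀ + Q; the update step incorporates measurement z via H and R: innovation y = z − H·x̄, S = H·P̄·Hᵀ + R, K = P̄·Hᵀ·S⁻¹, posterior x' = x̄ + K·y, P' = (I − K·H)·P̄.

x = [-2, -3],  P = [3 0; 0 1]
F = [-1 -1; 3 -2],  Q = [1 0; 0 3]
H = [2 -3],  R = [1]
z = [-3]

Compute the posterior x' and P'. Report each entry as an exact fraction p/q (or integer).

x̄ = F·x = [5, 0]
P̄ = F·P·Fᵀ + Q = [5 -7; -7 34]
y = z − H·x̄ = [-13]
S = H·P̄·Hᵀ + R = [411]
K = P̄·Hᵀ·S⁻¹ = [31/411; -116/411]
x' = x̄ + K·y = [1652/411, 1508/411]
P' = (I − K·H)·P̄ = [1094/411 719/411; 719/411 518/411]

x' = [1652/411, 1508/411]
P' = [1094/411 719/411; 719/411 518/411]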